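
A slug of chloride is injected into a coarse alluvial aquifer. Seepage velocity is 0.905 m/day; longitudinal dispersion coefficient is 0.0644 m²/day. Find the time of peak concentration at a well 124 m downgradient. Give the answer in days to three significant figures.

137 days

For the 1D instantaneous-source solution, setting ∂C/∂t = 0 at fixed x gives v²t² + 2Dt − x² = 0, so t = (√(D² + v²x²) − D)/v².
√(D² + v²x²) = √(0.0644² + 0.905² × 124²) = 112.2; v² = 0.819025.
t = (112.2 − 0.0644)/0.819025 = 137 days (vs. the pure-advection estimate x/v = 137 d).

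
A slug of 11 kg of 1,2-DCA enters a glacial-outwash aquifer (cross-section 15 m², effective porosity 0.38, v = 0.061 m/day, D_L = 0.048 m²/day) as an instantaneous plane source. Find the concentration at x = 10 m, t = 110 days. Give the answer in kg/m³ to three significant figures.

0.142 kg/m³

For an instantaneous plane source, C(x,t) = M/(n_e·A·√(4πDt)) · exp(−(x−vt)²/(4Dt)), with n_e·A the pore (flow) area.
Plume center vt = 0.061 × 110 = 6.71 m, so the well at 10 m is 3.29 m downgradient of the peak.
√(4πDt) = 8.146 m, giving peak height M/(n_e·A·√(4πDt)) = 11/(0.38 × 15 × 8.146) = 0.2369 kg/m³.
(x−vt)²/(4Dt) = (3.29)²/(4 × 0.048 × 110) = 0.5125; exp(−0.5125) = 0.5990.
C = 0.2369 × 0.5990 = 0.142 kg/m³.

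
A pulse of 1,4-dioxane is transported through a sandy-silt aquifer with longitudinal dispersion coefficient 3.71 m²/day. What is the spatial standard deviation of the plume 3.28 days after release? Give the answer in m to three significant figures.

4.93 m

Dispersive spreading gives a Gaussian with σ² = 2Dt; advection only shifts the center.
σ = √(2 × 3.71 × 3.28) = 4.93 m.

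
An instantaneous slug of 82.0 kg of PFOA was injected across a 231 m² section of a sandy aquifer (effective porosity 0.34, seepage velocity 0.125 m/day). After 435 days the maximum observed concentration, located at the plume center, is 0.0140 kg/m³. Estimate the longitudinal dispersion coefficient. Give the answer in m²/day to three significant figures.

At the plume center C_max = M/(n_e·A·√(4πDt)), so D = M²/(4πt·(n_e·A·C_max)²).
n_e·A·C_max = 0.34 × 231 × 0.0140 = 1.100 kg/m.
D = 82.0²/(4π × 435 × 1.100²) = 1.02 m²/day.

1.02 m²/day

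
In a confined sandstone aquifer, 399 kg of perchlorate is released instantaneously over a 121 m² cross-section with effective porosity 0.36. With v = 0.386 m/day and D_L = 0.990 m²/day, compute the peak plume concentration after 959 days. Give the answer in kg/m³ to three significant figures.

The peak of an instantaneous 1D plume sits at x = vt; there the Gaussian factor is 1 and C_max = M/(n_e·A·√(4πDt)), where n_e·A is the pore area the mass is dissolved in.
√(4πDt) = √(4π × 0.990 × 959) = 109.2 m, so C_max = 399/(0.36 × 121 × 109.2) = 0.0839 kg/m³.

0.0839 kg/m³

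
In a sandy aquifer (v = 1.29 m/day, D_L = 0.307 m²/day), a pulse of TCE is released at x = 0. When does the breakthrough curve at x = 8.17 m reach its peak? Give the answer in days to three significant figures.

For the 1D instantaneous-source solution, setting ∂C/∂t = 0 at fixed x gives v²t² + 2Dt − x² = 0, so t = (√(D² + v²x²) − D)/v².
√(D² + v²x²) = √(0.307² + 1.29² × 8.17²) = 10.54; v² = 1.6641.
t = (10.54 − 0.307)/1.6641 = 6.15 days (vs. the pure-advection estimate x/v = 6.33 d).

6.15 days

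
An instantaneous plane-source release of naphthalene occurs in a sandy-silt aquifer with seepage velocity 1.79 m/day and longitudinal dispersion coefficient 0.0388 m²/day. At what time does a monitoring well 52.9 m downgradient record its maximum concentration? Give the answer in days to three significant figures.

29.5 days

For the 1D instantaneous-source solution, setting ∂C/∂t = 0 at fixed x gives v²t² + 2Dt − x² = 0, so t = (√(D² + v²x²) − D)/v².
√(D² + v²x²) = √(0.0388² + 1.79² × 52.9²) = 94.69; v² = 3.2041.
t = (94.69 − 0.0388)/3.2041 = 29.5 days (vs. the pure-advection estimate x/v = 29.6 d).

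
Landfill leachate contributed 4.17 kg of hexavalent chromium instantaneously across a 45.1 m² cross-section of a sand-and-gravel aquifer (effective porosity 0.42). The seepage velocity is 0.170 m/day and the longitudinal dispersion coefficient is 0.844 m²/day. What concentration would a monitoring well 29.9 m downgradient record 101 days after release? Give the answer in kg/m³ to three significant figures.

For an instantaneous plane source, C(x,t) = M/(n_e·A·√(4πDt)) · exp(−(x−vt)²/(4Dt)), with n_e·A the pore (flow) area.
Plume center vt = 0.170 × 101 = 17.17 m, so the well at 29.9 m is 12.73 m downgradient of the peak.
√(4πDt) = 32.73 m, giving peak height M/(n_e·A·√(4πDt)) = 4.17/(0.42 × 45.1 × 32.73) = 0.006726 kg/m³.
(x−vt)²/(4Dt) = (12.73)²/(4 × 0.844 × 101) = 0.4753; exp(−0.4753) = 0.6217.
C = 0.006726 × 0.6217 = 0.00418 kg/m³.

0.00418 kg/m³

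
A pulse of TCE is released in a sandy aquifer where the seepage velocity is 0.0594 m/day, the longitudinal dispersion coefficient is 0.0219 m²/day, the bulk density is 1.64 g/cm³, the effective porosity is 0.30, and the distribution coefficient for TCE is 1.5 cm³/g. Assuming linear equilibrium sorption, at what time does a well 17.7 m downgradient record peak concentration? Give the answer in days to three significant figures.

2680 days

Retardation factor R = 1 + ρ_b·K_d/n = 1 + 1.64 × 1.5/0.30 = 9.200.
Sorption retards both mechanisms: v_R = v/R = 0.006457 m/day, D_R = D/R = 0.002380 m²/day.
Peak time from v_R²t² + 2D_R t − x² = 0: t = (√(D_R² + v_R²x²) − D_R)/v_R².
√(D_R² + v_R²x²) = √(0.002380² + 0.006457² × 17.7²) = 0.1143; v_R² = 4.169e-05.
t = (0.1143 − 0.002380)/4.169e-05 = 2680 days.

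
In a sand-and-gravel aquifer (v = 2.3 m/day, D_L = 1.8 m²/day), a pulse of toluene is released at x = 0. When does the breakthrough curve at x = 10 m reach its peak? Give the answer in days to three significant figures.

4.02 days

For the 1D instantaneous-source solution, setting ∂C/∂t = 0 at fixed x gives v²t² + 2Dt − x² = 0, so t = (√(D² + v²x²) − D)/v².
√(D² + v²x²) = √(1.8² + 2.3² × 10²) = 23.07; v² = 5.29.
t = (23.07 − 1.8)/5.29 = 4.02 days (vs. the pure-advection estimate x/v = 4.35 d).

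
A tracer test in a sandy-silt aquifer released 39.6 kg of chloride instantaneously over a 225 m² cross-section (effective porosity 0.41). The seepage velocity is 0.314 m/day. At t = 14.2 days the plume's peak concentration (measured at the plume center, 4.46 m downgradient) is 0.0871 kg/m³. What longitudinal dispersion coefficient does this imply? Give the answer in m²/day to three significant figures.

At the plume center C_max = M/(n_e·A·√(4πDt)), so D = M²/(4πt·(n_e·A·C_max)²).
n_e·A·C_max = 0.41 × 225 × 0.0871 = 8.035 kg/m.
D = 39.6²/(4π × 14.2 × 8.035²) = 0.136 m²/day.

0.136 m²/day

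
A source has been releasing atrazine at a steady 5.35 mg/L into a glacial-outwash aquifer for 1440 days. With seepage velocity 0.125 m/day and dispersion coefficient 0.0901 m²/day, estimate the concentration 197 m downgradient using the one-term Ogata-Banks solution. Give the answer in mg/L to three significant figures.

For a continuous step input, C/C₀ ≈ ½·erfc((x−vt)/(2√(Dt))).
vt = 0.125 × 1440 = 180 m and 2√(Dt) = 2√(0.0901 × 1440) = 22.78 m.
Argument (x−vt)/(2√(Dt)) = (197 − 180)/22.78 = 0.7463; ½·erfc(0.7463) = 0.1456.
C = 5.35 × 0.1456 = 0.779 mg/L.

0.779 mg/L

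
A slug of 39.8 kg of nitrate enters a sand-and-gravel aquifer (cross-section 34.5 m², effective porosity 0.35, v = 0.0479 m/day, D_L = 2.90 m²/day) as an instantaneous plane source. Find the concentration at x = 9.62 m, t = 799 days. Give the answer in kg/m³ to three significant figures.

0.0177 kg/m³

For an instantaneous plane source, C(x,t) = M/(n_e·A·√(4πDt)) · exp(−(x−vt)²/(4Dt)), with n_e·A the pore (flow) area.
Plume center vt = 0.0479 × 799 = 38.2721 m, so the well at 9.62 m is 28.6521 m upgradient of the peak.
√(4πDt) = 170.6 m, giving peak height M/(n_e·A·√(4πDt)) = 39.8/(0.35 × 34.5 × 170.6) = 0.01932 kg/m³.
(x−vt)²/(4Dt) = (-28.6521)²/(4 × 2.90 × 799) = 0.08857; exp(−0.08857) = 0.9152.
C = 0.01932 × 0.9152 = 0.0177 kg/m³.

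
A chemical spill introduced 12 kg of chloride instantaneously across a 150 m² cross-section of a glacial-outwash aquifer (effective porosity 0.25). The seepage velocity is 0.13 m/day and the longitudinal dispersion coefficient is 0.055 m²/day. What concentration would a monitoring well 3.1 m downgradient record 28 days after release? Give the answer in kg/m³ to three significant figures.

For an instantaneous plane source, C(x,t) = M/(n_e·A·√(4πDt)) · exp(−(x−vt)²/(4Dt)), with n_e·A the pore (flow) area.
Plume center vt = 0.13 × 28 = 3.64 m, so the well at 3.1 m is 0.54 m upgradient of the peak.
√(4πDt) = 4.399 m, giving peak height M/(n_e·A·√(4πDt)) = 12/(0.25 × 150 × 4.399) = 0.07274 kg/m³.
(x−vt)²/(4Dt) = (-0.54)²/(4 × 0.055 × 28) = 0.04734; exp(−0.04734) = 0.9538.
C = 0.07274 × 0.9538 = 0.0694 kg/m³.

0.0694 kg/m³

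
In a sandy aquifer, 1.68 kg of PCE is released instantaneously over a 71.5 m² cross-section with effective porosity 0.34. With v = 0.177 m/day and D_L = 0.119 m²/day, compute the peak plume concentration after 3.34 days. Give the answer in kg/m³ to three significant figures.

The peak of an instantaneous 1D plume sits at x = vt; there the Gaussian factor is 1 and C_max = M/(n_e·A·√(4πDt)), where n_e·A is the pore area the mass is dissolved in.
√(4πDt) = √(4π × 0.119 × 3.34) = 2.235 m, so C_max = 1.68/(0.34 × 71.5 × 2.235) = 0.0309 kg/m³.

0.0309 kg/m³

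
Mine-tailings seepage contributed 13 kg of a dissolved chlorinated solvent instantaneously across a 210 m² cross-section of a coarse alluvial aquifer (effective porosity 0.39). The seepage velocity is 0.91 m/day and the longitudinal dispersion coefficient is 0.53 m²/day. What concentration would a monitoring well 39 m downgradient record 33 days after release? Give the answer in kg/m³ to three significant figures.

For an instantaneous plane source, C(x,t) = M/(n_e·A·√(4πDt)) · exp(−(x−vt)²/(4Dt)), with n_e·A the pore (flow) area.
Plume center vt = 0.91 × 33 = 30.03 m, so the well at 39 m is 8.97 m downgradient of the peak.
√(4πDt) = 14.83 m, giving peak height M/(n_e·A·√(4πDt)) = 13/(0.39 × 210 × 14.83) = 0.01070 kg/m³.
(x−vt)²/(4Dt) = (8.97)²/(4 × 0.53 × 33) = 1.150; exp(−1.150) = 0.3166.
C = 0.01070 × 0.3166 = 0.00339 kg/m³.

0.00339 kg/m³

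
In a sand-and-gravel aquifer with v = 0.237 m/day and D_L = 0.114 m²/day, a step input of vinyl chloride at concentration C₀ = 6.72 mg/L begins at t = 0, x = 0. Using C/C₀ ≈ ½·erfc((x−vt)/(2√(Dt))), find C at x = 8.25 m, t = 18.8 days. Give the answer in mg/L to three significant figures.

For a continuous step input, C/C₀ ≈ ½·erfc((x−vt)/(2√(Dt))).
vt = 0.237 × 18.8 = 4.4556 m and 2√(Dt) = 2√(0.114 × 18.8) = 2.928 m.
Argument (x−vt)/(2√(Dt)) = (8.25 − 4.4556)/2.928 = 1.296; ½·erfc(1.296) = 0.03341.
C = 6.72 × 0.03341 = 0.225 mg/L.

0.225 mg/L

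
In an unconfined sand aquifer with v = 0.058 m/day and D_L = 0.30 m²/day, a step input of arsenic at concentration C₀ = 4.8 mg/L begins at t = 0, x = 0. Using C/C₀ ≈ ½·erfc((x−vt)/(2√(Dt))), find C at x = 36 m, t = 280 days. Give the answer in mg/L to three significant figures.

0.306 mg/L

For a continuous step input, C/C₀ ≈ ½·erfc((x−vt)/(2√(Dt))).
vt = 0.058 × 280 = 16.24 m and 2√(Dt) = 2√(0.30 × 280) = 18.33 m.
Argument (x−vt)/(2√(Dt)) = (36 − 16.24)/18.33 = 1.078; ½·erfc(1.078) = 0.06369.
C = 4.8 × 0.06369 = 0.306 mg/L.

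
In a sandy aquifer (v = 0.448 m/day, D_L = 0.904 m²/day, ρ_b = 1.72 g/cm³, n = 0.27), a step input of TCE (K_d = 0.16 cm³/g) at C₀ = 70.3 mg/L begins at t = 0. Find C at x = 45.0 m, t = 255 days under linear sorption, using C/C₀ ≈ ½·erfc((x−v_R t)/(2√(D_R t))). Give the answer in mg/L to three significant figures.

54.7 mg/L

Retardation factor R = 1 + ρ_b·K_d/n = 1 + 1.72 × 0.16/0.27 = 2.019.
Sorption retards both mechanisms: v_R = v/R = 0.2219 m/day, D_R = D/R = 0.4477 m²/day.
v_R·t = 0.2219 × 255 = 56.5845 m; 2√(D_R t) = 21.37 m; argument = (45.0 − 56.5845)/21.37 = -0.5421.
C = C₀ × ½·erfc(-0.5421) = 70.3 × 0.7784 = 54.7 mg/L.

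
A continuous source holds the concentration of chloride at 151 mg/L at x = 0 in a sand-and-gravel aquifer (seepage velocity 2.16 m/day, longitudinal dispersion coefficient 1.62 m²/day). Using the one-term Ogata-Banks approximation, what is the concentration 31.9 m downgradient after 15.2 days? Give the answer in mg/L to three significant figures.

For a continuous step input, C/C₀ ≈ ½·erfc((x−vt)/(2√(Dt))).
vt = 2.16 × 15.2 = 32.832 m and 2√(Dt) = 2√(1.62 × 15.2) = 9.925 m.
Argument (x−vt)/(2√(Dt)) = (31.9 − 32.832)/9.925 = -0.09390; ½·erfc(-0.09390) = 0.5528.
C = 151 × 0.5528 = 83.5 mg/L.

83.5 mg/L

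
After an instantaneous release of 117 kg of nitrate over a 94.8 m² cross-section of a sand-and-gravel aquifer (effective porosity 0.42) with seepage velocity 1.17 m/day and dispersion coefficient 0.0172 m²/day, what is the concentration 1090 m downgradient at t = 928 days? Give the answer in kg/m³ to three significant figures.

For an instantaneous plane source, C(x,t) = M/(n_e·A·√(4πDt)) · exp(−(x−vt)²/(4Dt)), with n_e·A the pore (flow) area.
Plume center vt = 1.17 × 928 = 1085.76 m, so the well at 1090 m is 4.24 m downgradient of the peak.
√(4πDt) = 14.16 m, giving peak height M/(n_e·A·√(4πDt)) = 117/(0.42 × 94.8 × 14.16) = 0.2075 kg/m³.
(x−vt)²/(4Dt) = (4.24)²/(4 × 0.0172 × 928) = 0.2816; exp(−0.2816) = 0.7546.
C = 0.2075 × 0.7546 = 0.157 kg/m³.

0.157 kg/m³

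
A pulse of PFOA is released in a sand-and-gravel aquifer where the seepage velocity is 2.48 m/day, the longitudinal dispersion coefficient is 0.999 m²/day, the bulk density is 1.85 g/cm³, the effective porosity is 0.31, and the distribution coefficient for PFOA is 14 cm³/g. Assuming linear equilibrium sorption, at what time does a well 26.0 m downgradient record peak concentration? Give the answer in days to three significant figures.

Retardation factor R = 1 + ρ_b·K_d/n = 1 + 1.85 × 14/0.31 = 84.55.
Sorption retards both mechanisms: v_R = v/R = 0.02933 m/day, D_R = D/R = 0.01182 m²/day.
Peak time from v_R²t² + 2D_R t − x² = 0: t = (√(D_R² + v_R²x²) − D_R)/v_R².
√(D_R² + v_R²x²) = √(0.01182² + 0.02933² × 26.0²) = 0.7627; v_R² = 0.0008602.
t = (0.7627 − 0.01182)/0.0008602 = 873 days.

873 days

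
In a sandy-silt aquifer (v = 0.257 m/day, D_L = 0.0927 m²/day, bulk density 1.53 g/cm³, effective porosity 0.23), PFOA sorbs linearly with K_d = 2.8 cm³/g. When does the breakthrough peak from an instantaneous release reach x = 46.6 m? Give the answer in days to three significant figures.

Retardation factor R = 1 + ρ_b·K_d/n = 1 + 1.53 × 2.8/0.23 = 19.63.
Sorption retards both mechanisms: v_R = v/R = 0.01309 m/day, D_R = D/R = 0.004722 m²/day.
Peak time from v_R²t² + 2D_R t − x² = 0: t = (√(D_R² + v_R²x²) − D_R)/v_R².
√(D_R² + v_R²x²) = √(0.004722² + 0.01309² × 46.6²) = 0.6100; v_R² = 0.0001713.
t = (0.6100 − 0.004722)/0.0001713 = 3530 days.

3530 days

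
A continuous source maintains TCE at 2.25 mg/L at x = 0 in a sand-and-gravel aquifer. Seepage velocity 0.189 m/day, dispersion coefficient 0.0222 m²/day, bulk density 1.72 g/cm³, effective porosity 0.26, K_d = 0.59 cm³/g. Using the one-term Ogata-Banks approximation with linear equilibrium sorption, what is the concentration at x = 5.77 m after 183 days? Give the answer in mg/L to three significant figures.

Retardation factor R = 1 + ρ_b·K_d/n = 1 + 1.72 × 0.59/0.26 = 4.903.
Sorption retards both mechanisms: v_R = v/R = 0.03855 m/day, D_R = D/R = 0.004528 m²/day.
v_R·t = 0.03855 × 183 = 7.05465 m; 2√(D_R t) = 1.821 m; argument = (5.77 − 7.05465)/1.821 = -0.7055.
C = C₀ × ½·erfc(-0.7055) = 2.25 × 0.8408 = 1.89 mg/L.

1.89 mg/L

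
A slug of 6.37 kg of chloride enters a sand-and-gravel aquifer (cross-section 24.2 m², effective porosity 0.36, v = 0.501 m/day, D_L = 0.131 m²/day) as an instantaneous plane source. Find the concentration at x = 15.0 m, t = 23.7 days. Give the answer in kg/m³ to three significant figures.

0.0533 kg/m³

For an instantaneous plane source, C(x,t) = M/(n_e·A·√(4πDt)) · exp(−(x−vt)²/(4Dt)), with n_e·A the pore (flow) area.
Plume center vt = 0.501 × 23.7 = 11.8737 m, so the well at 15.0 m is 3.1263 m downgradient of the peak.
√(4πDt) = 6.246 m, giving peak height M/(n_e·A·√(4πDt)) = 6.37/(0.36 × 24.2 × 6.246) = 0.1171 kg/m³.
(x−vt)²/(4Dt) = (3.1263)²/(4 × 0.131 × 23.7) = 0.7870; exp(−0.7870) = 0.4552.
C = 0.1171 × 0.4552 = 0.0533 kg/m³.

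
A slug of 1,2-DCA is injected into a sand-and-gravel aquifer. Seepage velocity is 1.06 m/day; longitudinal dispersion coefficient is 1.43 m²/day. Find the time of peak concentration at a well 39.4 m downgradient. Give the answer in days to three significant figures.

35.9 days

For the 1D instantaneous-source solution, setting ∂C/∂t = 0 at fixed x gives v²t² + 2Dt − x² = 0, so t = (√(D² + v²x²) − D)/v².
√(D² + v²x²) = √(1.43² + 1.06² × 39.4²) = 41.79; v² = 1.1236.
t = (41.79 − 1.43)/1.1236 = 35.9 days (vs. the pure-advection estimate x/v = 37.2 d).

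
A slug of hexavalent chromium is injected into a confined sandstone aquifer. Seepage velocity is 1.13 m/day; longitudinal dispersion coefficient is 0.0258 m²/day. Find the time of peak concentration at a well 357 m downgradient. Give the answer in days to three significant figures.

For the 1D instantaneous-source solution, setting ∂C/∂t = 0 at fixed x gives v²t² + 2Dt − x² = 0, so t = (√(D² + v²x²) − D)/v².
√(D² + v²x²) = √(0.0258² + 1.13² × 357²) = 403.4; v² = 1.2769.
t = (403.4 − 0.0258)/1.2769 = 316 days (vs. the pure-advection estimate x/v = 316 d).

316 days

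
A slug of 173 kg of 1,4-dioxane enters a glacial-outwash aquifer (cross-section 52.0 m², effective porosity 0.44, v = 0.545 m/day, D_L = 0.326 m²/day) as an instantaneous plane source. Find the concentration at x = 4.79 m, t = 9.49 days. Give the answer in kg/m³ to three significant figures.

1.20 kg/m³

For an instantaneous plane source, C(x,t) = M/(n_e·A·√(4πDt)) · exp(−(x−vt)²/(4Dt)), with n_e·A the pore (flow) area.
Plume center vt = 0.545 × 9.49 = 5.17205 m, so the well at 4.79 m is 0.38205 m upgradient of the peak.
√(4πDt) = 6.235 m, giving peak height M/(n_e·A·√(4πDt)) = 173/(0.44 × 52.0 × 6.235) = 1.213 kg/m³.
(x−vt)²/(4Dt) = (-0.38205)²/(4 × 0.326 × 9.49) = 0.01179; exp(−0.01179) = 0.9883.
C = 1.213 × 0.9883 = 1.20 kg/m³.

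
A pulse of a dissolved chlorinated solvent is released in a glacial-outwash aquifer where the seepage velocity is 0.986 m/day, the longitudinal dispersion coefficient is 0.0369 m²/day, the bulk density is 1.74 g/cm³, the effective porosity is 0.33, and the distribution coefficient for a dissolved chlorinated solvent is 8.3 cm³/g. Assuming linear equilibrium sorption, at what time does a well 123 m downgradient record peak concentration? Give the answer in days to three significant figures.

Retardation factor R = 1 + ρ_b·K_d/n = 1 + 1.74 × 8.3/0.33 = 44.76.
Sorption retards both mechanisms: v_R = v/R = 0.02203 m/day, D_R = D/R = 0.0008244 m²/day.
Peak time from v_R²t² + 2D_R t − x² = 0: t = (√(D_R² + v_R²x²) − D_R)/v_R².
√(D_R² + v_R²x²) = √(0.0008244² + 0.02203² × 123²) = 2.710; v_R² = 0.0004853.
t = (2.710 − 0.0008244)/0.0004853 = 5580 days.

5580 days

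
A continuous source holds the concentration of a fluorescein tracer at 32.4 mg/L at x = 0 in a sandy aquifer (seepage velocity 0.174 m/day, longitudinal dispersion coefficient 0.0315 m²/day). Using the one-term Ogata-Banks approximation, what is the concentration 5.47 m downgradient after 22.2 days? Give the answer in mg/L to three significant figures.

2.82 mg/L

For a continuous step input, C/C₀ ≈ ½·erfc((x−vt)/(2√(Dt))).
vt = 0.174 × 22.2 = 3.8628 m and 2√(Dt) = 2√(0.0315 × 22.2) = 1.672 m.
Argument (x−vt)/(2√(Dt)) = (5.47 − 3.8628)/1.672 = 0.9612; ½·erfc(0.9612) = 0.08702.
C = 32.4 × 0.08702 = 2.82 mg/L.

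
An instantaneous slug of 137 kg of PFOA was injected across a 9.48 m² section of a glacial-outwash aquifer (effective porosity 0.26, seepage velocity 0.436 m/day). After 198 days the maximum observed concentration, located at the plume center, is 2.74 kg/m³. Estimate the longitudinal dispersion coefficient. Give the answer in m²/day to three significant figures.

0.165 m²/day

At the plume center C_max = M/(n_e·A·√(4πDt)), so D = M²/(4πt·(n_e·A·C_max)²).
n_e·A·C_max = 0.26 × 9.48 × 2.74 = 6.754 kg/m.
D = 137²/(4π × 198 × 6.754²) = 0.165 m²/day.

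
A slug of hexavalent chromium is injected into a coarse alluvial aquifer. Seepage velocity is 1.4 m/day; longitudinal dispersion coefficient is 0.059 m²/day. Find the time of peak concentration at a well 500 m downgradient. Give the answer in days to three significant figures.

357 days

For the 1D instantaneous-source solution, setting ∂C/∂t = 0 at fixed x gives v²t² + 2Dt − x² = 0, so t = (√(D² + v²x²) − D)/v².
√(D² + v²x²) = √(0.059² + 1.4² × 500²) = 700.0; v² = 1.96.
t = (700.0 − 0.059)/1.96 = 357 days (vs. the pure-advection estimate x/v = 357 d).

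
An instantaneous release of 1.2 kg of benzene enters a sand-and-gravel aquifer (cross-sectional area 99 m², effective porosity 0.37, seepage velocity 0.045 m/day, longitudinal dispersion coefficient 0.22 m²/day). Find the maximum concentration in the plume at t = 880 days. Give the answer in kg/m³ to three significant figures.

0.000664 kg/m³

The peak of an instantaneous 1D plume sits at x = vt; there the Gaussian factor is 1 and C_max = M/(n_e·A·√(4πDt)), where n_e·A is the pore area the mass is dissolved in.
√(4πDt) = √(4π × 0.22 × 880) = 49.32 m, so C_max = 1.2/(0.37 × 99 × 49.32) = 0.000664 kg/m³.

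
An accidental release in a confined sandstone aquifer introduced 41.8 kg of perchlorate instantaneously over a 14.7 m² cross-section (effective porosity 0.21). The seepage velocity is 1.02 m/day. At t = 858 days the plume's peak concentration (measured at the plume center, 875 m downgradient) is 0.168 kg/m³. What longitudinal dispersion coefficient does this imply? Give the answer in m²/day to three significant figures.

0.603 m²/day

At the plume center C_max = M/(n_e·A·√(4πDt)), so D = M²/(4πt·(n_e·A·C_max)²).
n_e·A·C_max = 0.21 × 14.7 × 0.168 = 0.5186 kg/m.
D = 41.8²/(4π × 858 × 0.5186²) = 0.603 m²/day.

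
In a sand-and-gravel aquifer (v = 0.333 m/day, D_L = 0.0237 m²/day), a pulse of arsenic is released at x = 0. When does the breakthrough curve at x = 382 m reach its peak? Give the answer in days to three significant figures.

1150 days

For the 1D instantaneous-source solution, setting ∂C/∂t = 0 at fixed x gives v²t² + 2Dt − x² = 0, so t = (√(D² + v²x²) − D)/v².
√(D² + v²x²) = √(0.0237² + 0.333² × 382²) = 127.2; v² = 0.110889.
t = (127.2 − 0.0237)/0.110889 = 1150 days (vs. the pure-advection estimate x/v = 1150 d).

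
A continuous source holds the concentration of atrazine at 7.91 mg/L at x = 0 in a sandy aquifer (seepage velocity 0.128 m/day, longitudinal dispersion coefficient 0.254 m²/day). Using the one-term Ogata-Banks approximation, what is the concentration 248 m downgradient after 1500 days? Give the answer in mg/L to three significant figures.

0.168 mg/L

For a continuous step input, C/C₀ ≈ ½·erfc((x−vt)/(2√(Dt))).
vt = 0.128 × 1500 = 192 m and 2√(Dt) = 2√(0.254 × 1500) = 39.04 m.
Argument (x−vt)/(2√(Dt)) = (248 − 192)/39.04 = 1.434; ½·erfc(1.434) = 0.02128.
C = 7.91 × 0.02128 = 0.168 mg/L.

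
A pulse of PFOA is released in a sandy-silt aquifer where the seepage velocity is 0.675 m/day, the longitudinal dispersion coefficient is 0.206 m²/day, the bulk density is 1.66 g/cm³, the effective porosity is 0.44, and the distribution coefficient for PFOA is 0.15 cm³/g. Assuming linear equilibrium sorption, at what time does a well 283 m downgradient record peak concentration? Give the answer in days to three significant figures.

656 days

Retardation factor R = 1 + ρ_b·K_d/n = 1 + 1.66 × 0.15/0.44 = 1.566.
Sorption retards both mechanisms: v_R = v/R = 0.4310 m/day, D_R = D/R = 0.1315 m²/day.
Peak time from v_R²t² + 2D_R t − x² = 0: t = (√(D_R² + v_R²x²) − D_R)/v_R².
√(D_R² + v_R²x²) = √(0.1315² + 0.4310² × 283²) = 122.0; v_R² = 0.1858.
t = (122.0 − 0.1315)/0.1858 = 656 days.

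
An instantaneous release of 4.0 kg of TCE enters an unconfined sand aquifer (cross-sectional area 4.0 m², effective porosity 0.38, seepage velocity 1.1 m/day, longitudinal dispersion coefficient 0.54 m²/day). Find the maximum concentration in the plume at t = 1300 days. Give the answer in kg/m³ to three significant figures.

The peak of an instantaneous 1D plume sits at x = vt; there the Gaussian factor is 1 and C_max = M/(n_e·A·√(4πDt)), where n_e·A is the pore area the mass is dissolved in.
√(4πDt) = √(4π × 0.54 × 1300) = 93.92 m, so C_max = 4.0/(0.38 × 4.0 × 93.92) = 0.0280 kg/m³.

0.0280 kg/m³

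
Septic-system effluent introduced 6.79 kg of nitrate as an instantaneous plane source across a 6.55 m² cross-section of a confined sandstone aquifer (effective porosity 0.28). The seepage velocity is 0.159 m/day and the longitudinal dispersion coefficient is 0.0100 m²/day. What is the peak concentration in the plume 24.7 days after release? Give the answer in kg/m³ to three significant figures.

The peak of an instantaneous 1D plume sits at x = vt; there the Gaussian factor is 1 and C_max = M/(n_e·A·√(4πDt)), where n_e·A is the pore area the mass is dissolved in.
√(4πDt) = √(4π × 0.0100 × 24.7) = 1.762 m, so C_max = 6.79/(0.28 × 6.55 × 1.762) = 2.10 kg/m³.

2.10 kg/m³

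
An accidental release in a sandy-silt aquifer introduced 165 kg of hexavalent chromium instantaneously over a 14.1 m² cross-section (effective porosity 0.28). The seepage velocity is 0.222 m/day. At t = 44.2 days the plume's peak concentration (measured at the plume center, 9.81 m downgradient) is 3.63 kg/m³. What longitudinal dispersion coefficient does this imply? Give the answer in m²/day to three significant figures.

At the plume center C_max = M/(n_e·A·√(4πDt)), so D = M²/(4πt·(n_e·A·C_max)²).
n_e·A·C_max = 0.28 × 14.1 × 3.63 = 14.33 kg/m.
D = 165²/(4π × 44.2 × 14.33²) = 0.239 m²/day.

0.239 m²/day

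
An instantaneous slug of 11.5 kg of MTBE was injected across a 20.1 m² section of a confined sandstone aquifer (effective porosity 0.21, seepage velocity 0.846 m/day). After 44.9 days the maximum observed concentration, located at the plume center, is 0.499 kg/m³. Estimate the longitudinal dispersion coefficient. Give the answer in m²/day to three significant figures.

At the plume center C_max = M/(n_e·A·√(4πDt)), so D = M²/(4πt·(n_e·A·C_max)²).
n_e·A·C_max = 0.21 × 20.1 × 0.499 = 2.106 kg/m.
D = 11.5²/(4π × 44.9 × 2.106²) = 0.0528 m²/day.

0.0528 m²/day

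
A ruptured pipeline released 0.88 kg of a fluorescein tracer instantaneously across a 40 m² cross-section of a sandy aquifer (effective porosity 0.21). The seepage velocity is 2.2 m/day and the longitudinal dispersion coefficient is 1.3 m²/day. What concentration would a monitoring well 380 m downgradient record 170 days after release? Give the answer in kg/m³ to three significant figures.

0.00191 kg/m³

For an instantaneous plane source, C(x,t) = M/(n_e·A·√(4πDt)) · exp(−(x−vt)²/(4Dt)), with n_e·A the pore (flow) area.
Plume center vt = 2.2 × 170 = 374 m, so the well at 380 m is 6 m downgradient of the peak.
√(4πDt) = 52.70 m, giving peak height M/(n_e·A·√(4πDt)) = 0.88/(0.21 × 40 × 52.70) = 0.001988 kg/m³.
(x−vt)²/(4Dt) = (6)²/(4 × 1.3 × 170) = 0.04072; exp(−0.04072) = 0.9601.
C = 0.001988 × 0.9601 = 0.00191 kg/m³.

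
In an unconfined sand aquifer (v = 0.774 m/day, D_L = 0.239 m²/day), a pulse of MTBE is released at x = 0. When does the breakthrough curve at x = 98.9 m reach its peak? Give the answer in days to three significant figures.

127 days

For the 1D instantaneous-source solution, setting ∂C/∂t = 0 at fixed x gives v²t² + 2Dt − x² = 0, so t = (√(D² + v²x²) − D)/v².
√(D² + v²x²) = √(0.239² + 0.774² × 98.9²) = 76.55; v² = 0.599076.
t = (76.55 − 0.239)/0.599076 = 127 days (vs. the pure-advection estimate x/v = 128 d).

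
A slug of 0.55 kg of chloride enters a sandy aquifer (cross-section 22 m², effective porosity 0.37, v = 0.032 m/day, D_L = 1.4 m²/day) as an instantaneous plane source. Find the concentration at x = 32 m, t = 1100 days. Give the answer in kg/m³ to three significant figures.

0.000485 kg/m³

For an instantaneous plane source, C(x,t) = M/(n_e·A·√(4πDt)) · exp(−(x−vt)²/(4Dt)), with n_e·A the pore (flow) area.
Plume center vt = 0.032 × 1100 = 35.2 m, so the well at 32 m is 3.2 m upgradient of the peak.
√(4πDt) = 139.1 m, giving peak height M/(n_e·A·√(4πDt)) = 0.55/(0.37 × 22 × 139.1) = 0.0004857 kg/m³.
(x−vt)²/(4Dt) = (-3.2)²/(4 × 1.4 × 1100) = 0.001662; exp(−0.001662) = 0.9983.
C = 0.0004857 × 0.9983 = 0.000485 kg/m³.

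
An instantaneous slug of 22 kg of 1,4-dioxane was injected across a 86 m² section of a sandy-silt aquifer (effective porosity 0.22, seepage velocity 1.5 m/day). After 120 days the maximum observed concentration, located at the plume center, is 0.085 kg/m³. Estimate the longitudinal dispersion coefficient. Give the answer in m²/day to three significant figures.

At the plume center C_max = M/(n_e·A·√(4πDt)), so D = M²/(4πt·(n_e·A·C_max)²).
n_e·A·C_max = 0.22 × 86 × 0.085 = 1.608 kg/m.
D = 22²/(4π × 120 × 1.608²) = 0.124 m²/day.

0.124 m²/day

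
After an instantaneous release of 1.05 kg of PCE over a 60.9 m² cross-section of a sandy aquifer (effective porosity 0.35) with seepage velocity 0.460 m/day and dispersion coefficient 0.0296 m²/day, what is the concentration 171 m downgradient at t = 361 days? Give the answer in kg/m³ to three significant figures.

For an instantaneous plane source, C(x,t) = M/(n_e·A·√(4πDt)) · exp(−(x−vt)²/(4Dt)), with n_e·A the pore (flow) area.
Plume center vt = 0.460 × 361 = 166.06 m, so the well at 171 m is 4.94 m downgradient of the peak.
√(4πDt) = 11.59 m, giving peak height M/(n_e·A·√(4πDt)) = 1.05/(0.35 × 60.9 × 11.59) = 0.004250 kg/m³.
(x−vt)²/(4Dt) = (4.94)²/(4 × 0.0296 × 361) = 0.5709; exp(−0.5709) = 0.5650.
C = 0.004250 × 0.5650 = 0.00240 kg/m³.

0.00240 kg/m³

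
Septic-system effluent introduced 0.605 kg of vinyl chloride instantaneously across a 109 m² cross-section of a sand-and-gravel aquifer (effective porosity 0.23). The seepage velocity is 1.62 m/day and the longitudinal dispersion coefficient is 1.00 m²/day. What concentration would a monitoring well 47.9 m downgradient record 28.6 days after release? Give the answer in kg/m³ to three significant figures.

For an instantaneous plane source, C(x,t) = M/(n_e·A·√(4πDt)) · exp(−(x−vt)²/(4Dt)), with n_e·A the pore (flow) area.
Plume center vt = 1.62 × 28.6 = 46.332 m, so the well at 47.9 m is 1.568 m downgradient of the peak.
√(4πDt) = 18.96 m, giving peak height M/(n_e·A·√(4πDt)) = 0.605/(0.23 × 109 × 18.96) = 0.001273 kg/m³.
(x−vt)²/(4Dt) = (1.568)²/(4 × 1.00 × 28.6) = 0.02149; exp(−0.02149) = 0.9787.
C = 0.001273 × 0.9787 = 0.00125 kg/m³.

0.00125 kg/m³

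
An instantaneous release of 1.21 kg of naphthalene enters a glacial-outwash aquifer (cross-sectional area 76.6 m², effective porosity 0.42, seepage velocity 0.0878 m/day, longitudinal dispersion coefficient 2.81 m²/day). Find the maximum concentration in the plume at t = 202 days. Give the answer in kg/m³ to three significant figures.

0.000445 kg/m³

The peak of an instantaneous 1D plume sits at x = vt; there the Gaussian factor is 1 and C_max = M/(n_e·A·√(4πDt)), where n_e·A is the pore area the mass is dissolved in.
√(4πDt) = √(4π × 2.81 × 202) = 84.46 m, so C_max = 1.21/(0.42 × 76.6 × 84.46) = 0.000445 kg/m³.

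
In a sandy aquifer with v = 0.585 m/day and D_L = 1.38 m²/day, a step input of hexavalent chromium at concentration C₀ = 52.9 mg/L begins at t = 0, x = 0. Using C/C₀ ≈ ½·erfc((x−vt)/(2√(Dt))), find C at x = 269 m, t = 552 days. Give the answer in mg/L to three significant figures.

48.5 mg/L

For a continuous step input, C/C₀ ≈ ½·erfc((x−vt)/(2√(Dt))).
vt = 0.585 × 552 = 322.92 m and 2√(Dt) = 2√(1.38 × 552) = 55.20 m.
Argument (x−vt)/(2√(Dt)) = (269 − 322.92)/55.20 = -0.9768; ½·erfc(-0.9768) = 0.9164.
C = 52.9 × 0.9164 = 48.5 mg/L.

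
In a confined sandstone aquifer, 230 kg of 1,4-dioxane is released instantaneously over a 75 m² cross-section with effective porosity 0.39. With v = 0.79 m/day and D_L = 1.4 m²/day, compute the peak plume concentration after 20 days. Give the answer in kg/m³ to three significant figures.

The peak of an instantaneous 1D plume sits at x = vt; there the Gaussian factor is 1 and C_max = M/(n_e·A·√(4πDt)), where n_e·A is the pore area the mass is dissolved in.
√(4πDt) = √(4π × 1.4 × 20) = 18.76 m, so C_max = 230/(0.39 × 75 × 18.76) = 0.419 kg/m³.

0.419 kg/m³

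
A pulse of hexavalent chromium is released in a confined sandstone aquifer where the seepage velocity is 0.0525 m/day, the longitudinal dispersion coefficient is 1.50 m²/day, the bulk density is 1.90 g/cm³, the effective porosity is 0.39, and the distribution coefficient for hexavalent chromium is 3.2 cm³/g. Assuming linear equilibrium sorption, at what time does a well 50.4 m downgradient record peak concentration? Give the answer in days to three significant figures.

Retardation factor R = 1 + ρ_b·K_d/n = 1 + 1.90 × 3.2/0.39 = 16.59.
Sorption retards both mechanisms: v_R = v/R = 0.003165 m/day, D_R = D/R = 0.09042 m²/day.
Peak time from v_R²t² + 2D_R t − x² = 0: t = (√(D_R² + v_R²x²) − D_R)/v_R².
√(D_R² + v_R²x²) = √(0.09042² + 0.003165² × 50.4²) = 0.1834; v_R² = 1.002e-05.
t = (0.1834 − 0.09042)/1.002e-05 = 9280 days.

9280 days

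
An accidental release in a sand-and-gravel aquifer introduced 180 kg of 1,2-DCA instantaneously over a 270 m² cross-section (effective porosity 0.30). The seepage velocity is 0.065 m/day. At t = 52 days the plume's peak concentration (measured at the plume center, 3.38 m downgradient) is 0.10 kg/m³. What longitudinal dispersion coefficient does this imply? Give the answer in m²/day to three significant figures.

0.756 m²/day

At the plume center C_max = M/(n_e·A·√(4πDt)), so D = M²/(4πt·(n_e·A·C_max)²).
n_e·A·C_max = 0.30 × 270 × 0.10 = 8.100 kg/m.
D = 180²/(4π × 52 × 8.100²) = 0.756 m²/day.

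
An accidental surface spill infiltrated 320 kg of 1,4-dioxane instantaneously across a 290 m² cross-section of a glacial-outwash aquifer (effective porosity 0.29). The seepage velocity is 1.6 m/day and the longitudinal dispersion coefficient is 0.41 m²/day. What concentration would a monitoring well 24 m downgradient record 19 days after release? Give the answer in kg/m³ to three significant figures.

0.103 kg/m³

For an instantaneous plane source, C(x,t) = M/(n_e·A·√(4πDt)) · exp(−(x−vt)²/(4Dt)), with n_e·A the pore (flow) area.
Plume center vt = 1.6 × 19 = 30.4 m, so the well at 24 m is 6.4 m upgradient of the peak.
√(4πDt) = 9.894 m, giving peak height M/(n_e·A·√(4πDt)) = 320/(0.29 × 290 × 9.894) = 0.3846 kg/m³.
(x−vt)²/(4Dt) = (-6.4)²/(4 × 0.41 × 19) = 1.315; exp(−1.315) = 0.2685.
C = 0.3846 × 0.2685 = 0.103 kg/m³.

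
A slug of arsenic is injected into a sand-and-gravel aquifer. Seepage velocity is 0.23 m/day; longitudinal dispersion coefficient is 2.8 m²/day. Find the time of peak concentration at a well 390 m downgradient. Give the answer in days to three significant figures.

1640 days

For the 1D instantaneous-source solution, setting ∂C/∂t = 0 at fixed x gives v²t² + 2Dt − x² = 0, so t = (√(D² + v²x²) − D)/v².
√(D² + v²x²) = √(2.8² + 0.23² × 390²) = 89.74; v² = 0.0529.
t = (89.74 − 2.8)/0.0529 = 1640 days (vs. the pure-advection estimate x/v = 1700 d).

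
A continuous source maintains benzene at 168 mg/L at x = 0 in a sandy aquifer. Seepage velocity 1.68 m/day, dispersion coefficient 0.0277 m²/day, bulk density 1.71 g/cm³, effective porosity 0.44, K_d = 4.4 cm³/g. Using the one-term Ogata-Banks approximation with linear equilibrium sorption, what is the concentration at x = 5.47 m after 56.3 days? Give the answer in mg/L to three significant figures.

46.7 mg/L

Retardation factor R = 1 + ρ_b·K_d/n = 1 + 1.71 × 4.4/0.44 = 18.10.
Sorption retards both mechanisms: v_R = v/R = 0.09282 m/day, D_R = D/R = 0.001530 m²/day.
v_R·t = 0.09282 × 56.3 = 5.225766 m; 2√(D_R t) = 0.5870 m; argument = (5.47 − 5.225766)/0.5870 = 0.4161.
C = C₀ × ½·erfc(0.4161) = 168 × 0.2781 = 46.7 mg/L.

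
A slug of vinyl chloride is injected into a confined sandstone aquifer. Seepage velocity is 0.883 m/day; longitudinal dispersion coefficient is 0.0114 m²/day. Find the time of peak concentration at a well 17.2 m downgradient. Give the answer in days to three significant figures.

19.5 days

For the 1D instantaneous-source solution, setting ∂C/∂t = 0 at fixed x gives v²t² + 2Dt − x² = 0, so t = (√(D² + v²x²) − D)/v².
√(D² + v²x²) = √(0.0114² + 0.883² × 17.2²) = 15.19; v² = 0.779689.
t = (15.19 − 0.0114)/0.779689 = 19.5 days (vs. the pure-advection estimate x/v = 19.5 d).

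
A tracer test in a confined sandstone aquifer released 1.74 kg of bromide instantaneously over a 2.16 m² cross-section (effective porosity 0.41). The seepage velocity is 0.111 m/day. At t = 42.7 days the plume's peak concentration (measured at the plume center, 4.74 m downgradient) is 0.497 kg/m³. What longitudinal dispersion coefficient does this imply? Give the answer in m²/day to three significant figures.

At the plume center C_max = M/(n_e·A·√(4πDt)), so D = M²/(4πt·(n_e·A·C_max)²).
n_e·A·C_max = 0.41 × 2.16 × 0.497 = 0.4401 kg/m.
D = 1.74²/(4π × 42.7 × 0.4401²) = 0.0291 m²/day.

0.0291 m²/day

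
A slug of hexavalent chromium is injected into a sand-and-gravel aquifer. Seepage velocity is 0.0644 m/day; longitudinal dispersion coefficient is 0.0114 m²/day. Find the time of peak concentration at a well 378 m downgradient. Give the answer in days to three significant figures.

5870 days

For the 1D instantaneous-source solution, setting ∂C/∂t = 0 at fixed x gives v²t² + 2Dt − x² = 0, so t = (√(D² + v²x²) − D)/v².
√(D² + v²x²) = √(0.0114² + 0.0644² × 378²) = 24.34; v² = 0.00414736.
t = (24.34 − 0.0114)/0.00414736 = 5870 days (vs. the pure-advection estimate x/v = 5870 d).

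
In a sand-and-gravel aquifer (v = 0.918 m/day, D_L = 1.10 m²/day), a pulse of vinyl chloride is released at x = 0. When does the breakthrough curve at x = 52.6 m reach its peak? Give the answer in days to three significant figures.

56.0 days

For the 1D instantaneous-source solution, setting ∂C/∂t = 0 at fixed x gives v²t² + 2Dt − x² = 0, so t = (√(D² + v²x²) − D)/v².
√(D² + v²x²) = √(1.10² + 0.918² × 52.6²) = 48.30; v² = 0.842724.
t = (48.30 − 1.10)/0.842724 = 56.0 days (vs. the pure-advection estimate x/v = 57.3 d).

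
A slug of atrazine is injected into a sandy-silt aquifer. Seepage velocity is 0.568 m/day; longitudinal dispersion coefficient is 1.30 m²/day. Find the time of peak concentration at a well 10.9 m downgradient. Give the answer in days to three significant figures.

For the 1D instantaneous-source solution, setting ∂C/∂t = 0 at fixed x gives v²t² + 2Dt − x² = 0, so t = (√(D² + v²x²) − D)/v².
√(D² + v²x²) = √(1.30² + 0.568² × 10.9²) = 6.326; v² = 0.322624.
t = (6.326 − 1.30)/0.322624 = 15.6 days (vs. the pure-advection estimate x/v = 19.2 d).

15.6 days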